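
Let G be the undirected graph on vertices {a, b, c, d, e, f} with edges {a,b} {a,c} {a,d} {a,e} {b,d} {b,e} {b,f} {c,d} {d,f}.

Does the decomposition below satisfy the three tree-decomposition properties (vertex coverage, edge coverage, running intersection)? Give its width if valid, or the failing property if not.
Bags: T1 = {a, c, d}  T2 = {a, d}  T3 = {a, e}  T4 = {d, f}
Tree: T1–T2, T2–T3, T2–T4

No — vertex b appears in no bag.

A tree decomposition must satisfy three properties: every vertex lies in some bag; for every edge, both endpoints lie together in some bag; and for every vertex, the bags containing it form a connected subtree. Here vertex b appears in no bag, so the decomposition is invalid.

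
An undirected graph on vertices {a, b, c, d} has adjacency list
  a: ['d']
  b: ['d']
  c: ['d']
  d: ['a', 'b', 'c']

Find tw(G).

1

A width-1 tree decomposition is:
Bags: B1 = {c, d}  B2 = {a, d}  B3 = {b, d}
Tree: B1–B2, B2–B3
Each bag holds 2 vertices, so the decomposition has width 1, which upper-bounds the treewidth. Since G has at least one edge (e.g. c–d), it is not an edgeless graph, so tw(G) ≥ 1. Combining the bounds, tw(G) = 1.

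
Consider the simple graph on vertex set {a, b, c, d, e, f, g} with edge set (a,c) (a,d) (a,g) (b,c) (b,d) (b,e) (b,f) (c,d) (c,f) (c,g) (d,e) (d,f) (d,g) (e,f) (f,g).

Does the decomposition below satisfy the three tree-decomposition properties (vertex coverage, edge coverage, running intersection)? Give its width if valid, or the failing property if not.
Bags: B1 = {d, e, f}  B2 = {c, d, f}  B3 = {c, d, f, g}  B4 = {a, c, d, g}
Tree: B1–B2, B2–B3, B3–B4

No — vertex b appears in no bag.

A tree decomposition must satisfy three properties: every vertex lies in some bag; for every edge, both endpoints lie together in some bag; and for every vertex, the bags containing it form a connected subtree. Here vertex b appears in no bag, so the decomposition is invalid.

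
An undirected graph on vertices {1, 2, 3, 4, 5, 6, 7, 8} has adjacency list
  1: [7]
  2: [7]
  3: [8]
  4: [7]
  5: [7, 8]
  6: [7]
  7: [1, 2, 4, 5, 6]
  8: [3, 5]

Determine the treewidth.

A width-1 tree decomposition is:
Bags: B1 = {5, 8}  B2 = {5, 7}  B3 = {3, 8}  B4 = {2, 7}  B5 = {4, 7}  B6 = {1, 7}  B7 = {6, 7}
Tree: B1–B2, B1–B3, B2–B4, B4–B5, B4–B6, B2–B7
The largest bag has 2 vertices, giving width 1; this decomposition certifies tw(G) ≤ 1. Since G has at least one edge (e.g. 5–8), it is not an edgeless graph, so tw(G) ≥ 1. Therefore the treewidth is 1.

1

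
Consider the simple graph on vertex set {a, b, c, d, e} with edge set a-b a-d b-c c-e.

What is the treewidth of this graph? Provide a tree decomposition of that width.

The largest bag has 2 vertices, giving width 1; this decomposition certifies tw(G) ≤ 1. Any graph with an edge has treewidth ≥ 1, and G has the edge d–a. Hence tw(G) = 1 exactly.

Treewidth 1.
One optimal decomposition is:
Bags: B1 = {a, d}  B2 = {a, b}  B3 = {b, c}  B4 = {c, e}
Tree: B1–B2, B2–B3, B3–B4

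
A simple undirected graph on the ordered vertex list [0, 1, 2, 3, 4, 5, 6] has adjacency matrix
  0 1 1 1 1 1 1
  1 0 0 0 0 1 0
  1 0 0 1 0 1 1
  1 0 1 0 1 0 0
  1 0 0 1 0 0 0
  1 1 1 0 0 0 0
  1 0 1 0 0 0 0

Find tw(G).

A width-2 tree decomposition is:
Bags: B1 = {0, 2, 3}  B2 = {0, 2, 5}  B3 = {0, 1, 5}  B4 = {0, 2, 6}  B5 = {0, 3, 4}
Tree: B1–B2, B2–B3, B1–B4, B1–B5
The largest bag has 3 vertices, giving width 2; this decomposition certifies tw(G) ≤ 2. On the other hand G contains the 3-clique {0, 1, 5}. A clique must lie in a single bag of any decomposition, so no decomposition can have width below 2. Hence tw(G) = 2 exactly.

2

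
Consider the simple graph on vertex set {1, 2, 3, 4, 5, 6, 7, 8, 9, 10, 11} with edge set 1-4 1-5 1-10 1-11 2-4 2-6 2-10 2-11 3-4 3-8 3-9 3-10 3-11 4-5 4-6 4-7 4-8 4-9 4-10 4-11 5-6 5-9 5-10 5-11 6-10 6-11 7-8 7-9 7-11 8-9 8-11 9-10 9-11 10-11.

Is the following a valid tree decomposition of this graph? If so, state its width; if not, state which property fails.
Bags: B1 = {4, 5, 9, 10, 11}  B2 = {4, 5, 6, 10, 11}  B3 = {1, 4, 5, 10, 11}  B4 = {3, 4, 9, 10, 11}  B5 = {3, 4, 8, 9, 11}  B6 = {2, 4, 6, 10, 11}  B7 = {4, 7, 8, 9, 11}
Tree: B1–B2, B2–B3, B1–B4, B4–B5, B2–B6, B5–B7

Every vertex of G appears in some bag (union = {1, 2, 3, 4, 5, 6, 7, 8, 9, 10, 11}); every edge is covered by a bag; and for each vertex v the set of bags containing v is connected in the bag tree. The decomposition is therefore valid. The largest bag has 5 vertices, so the width is 4.

Yes; width 4.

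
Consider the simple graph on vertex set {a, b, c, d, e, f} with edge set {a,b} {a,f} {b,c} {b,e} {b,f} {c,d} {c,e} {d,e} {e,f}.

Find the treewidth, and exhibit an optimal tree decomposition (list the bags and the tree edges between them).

Each bag holds 3 vertices, so the decomposition has width 2, which upper-bounds the treewidth. For the lower bound, the 3 vertices {c, d, e} are pairwise adjacent, and any tree decomposition puts a clique entirely inside one bag — forcing width ≥ 2. Hence tw(G) = 2 exactly.

Treewidth 2.
One optimal decomposition is:
Bags: B1 = {a, b, f}  B2 = {b, e, f}  B3 = {b, c, e}  B4 = {c, d, e}
Tree: B1–B2, B2–B3, B3–B4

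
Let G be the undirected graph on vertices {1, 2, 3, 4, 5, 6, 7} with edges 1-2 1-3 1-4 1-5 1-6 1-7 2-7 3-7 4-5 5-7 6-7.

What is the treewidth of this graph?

A width-2 tree decomposition is:
Bags: B1 = {1, 4, 5}  B2 = {1, 5, 7}  B3 = {1, 3, 7}  B4 = {1, 6, 7}  B5 = {1, 2, 7}
Tree: B1–B2, B2–B3, B2–B4, B4–B5
The largest bag has 3 vertices, giving width 2; this decomposition certifies tw(G) ≤ 2. On the other hand G contains the 3-clique {1, 4, 5}. A clique must lie in a single bag of any decomposition, so no decomposition can have width below 2. Hence tw(G) = 2 exactly.

2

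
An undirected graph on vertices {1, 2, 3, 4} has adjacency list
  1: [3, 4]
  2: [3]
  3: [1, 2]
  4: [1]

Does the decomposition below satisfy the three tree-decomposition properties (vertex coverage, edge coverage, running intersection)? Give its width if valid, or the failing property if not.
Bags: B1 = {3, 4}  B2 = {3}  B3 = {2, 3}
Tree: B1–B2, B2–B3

A tree decomposition must satisfy three properties: every vertex lies in some bag; for every edge, both endpoints lie together in some bag; and for every vertex, the bags containing it form a connected subtree. Here vertex 1 appears in no bag, so the decomposition is invalid.

No — vertex 1 appears in no bag.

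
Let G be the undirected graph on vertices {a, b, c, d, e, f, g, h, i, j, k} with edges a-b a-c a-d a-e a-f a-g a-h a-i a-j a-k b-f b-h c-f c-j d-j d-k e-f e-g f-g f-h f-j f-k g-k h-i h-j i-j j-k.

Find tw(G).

3

A width-3 tree decomposition is:
Bags: B1 = {a, f, g, k}  B2 = {a, f, j, k}  B3 = {a, e, f, g}  B4 = {a, c, f, j}  B5 = {a, f, h, j}  B6 = {a, h, i, j}  B7 = {a, b, f, h}  B8 = {a, d, j, k}
Tree: B1–B2, B1–B3, B2–B4, B4–B5, B5–B6, B5–B7, B2–B8
Every bag has size at most 4, so the width is 4 − 1 = 3 and tw(G) ≤ 3. Conversely, {a, d, j, k} is a clique of size 4, and the vertices of any clique must share a bag in every tree decomposition; so some bag has ≥ 4 vertices and tw(G) ≥ 3. Hence tw(G) = 3 exactly.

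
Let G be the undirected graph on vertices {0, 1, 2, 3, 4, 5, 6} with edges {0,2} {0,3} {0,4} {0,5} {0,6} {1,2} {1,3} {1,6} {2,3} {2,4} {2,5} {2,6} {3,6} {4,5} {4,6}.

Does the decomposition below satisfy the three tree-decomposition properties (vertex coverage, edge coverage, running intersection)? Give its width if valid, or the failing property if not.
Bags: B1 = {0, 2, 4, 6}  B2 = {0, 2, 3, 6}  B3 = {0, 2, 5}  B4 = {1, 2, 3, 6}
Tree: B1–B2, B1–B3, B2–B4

A tree decomposition must satisfy three properties: every vertex lies in some bag; for every edge, both endpoints lie together in some bag; and for every vertex, the bags containing it form a connected subtree. Here edge (4,5) lies in no bag, so the decomposition is invalid.

No — edge (4,5) lies in no bag.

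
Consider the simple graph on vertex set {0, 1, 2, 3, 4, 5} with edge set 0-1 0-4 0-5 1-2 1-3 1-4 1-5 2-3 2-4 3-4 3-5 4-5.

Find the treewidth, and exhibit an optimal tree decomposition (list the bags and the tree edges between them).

Treewidth 3.
One such decomposition:
Bags: B1 = {1, 2, 3, 4}  B2 = {1, 3, 4, 5}  B3 = {0, 1, 4, 5}
Tree: B1–B2, B2–B3

Every bag has size at most 4, so the width is 4 − 1 = 3 and tw(G) ≤ 3. For the lower bound, the 4 vertices {0, 1, 4, 5} are pairwise adjacent, and any tree decomposition puts a clique entirely inside one bag — forcing width ≥ 3. Hence tw(G) = 3 exactly.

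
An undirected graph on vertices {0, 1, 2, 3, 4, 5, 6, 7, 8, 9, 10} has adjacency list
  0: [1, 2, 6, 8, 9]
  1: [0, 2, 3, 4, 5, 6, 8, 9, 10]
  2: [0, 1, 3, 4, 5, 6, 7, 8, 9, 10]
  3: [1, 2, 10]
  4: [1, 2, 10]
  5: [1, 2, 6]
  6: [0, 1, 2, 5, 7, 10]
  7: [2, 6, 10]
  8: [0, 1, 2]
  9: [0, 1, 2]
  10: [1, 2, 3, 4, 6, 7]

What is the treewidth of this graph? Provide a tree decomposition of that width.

Treewidth 3.
Bags: B1 = {1, 2, 6, 10}  B2 = {2, 6, 7, 10}  B3 = {1, 2, 4, 10}  B4 = {1, 2, 5, 6}  B5 = {0, 1, 2, 6}  B6 = {1, 2, 3, 10}  B7 = {0, 1, 2, 9}  B8 = {0, 1, 2, 8}
Tree: B1–B2, B1–B3, B1–B4, B4–B5, B1–B6, B5–B7, B7–B8

Each bag holds 4 vertices, so the decomposition has width 3, which upper-bounds the treewidth. For the lower bound, the 4 vertices {0, 1, 2, 8} are pairwise adjacent, and any tree decomposition puts a clique entirely inside one bag — forcing width ≥ 3. Hence tw(G) = 3 exactly.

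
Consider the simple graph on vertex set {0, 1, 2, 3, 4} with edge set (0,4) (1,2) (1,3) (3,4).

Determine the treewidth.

1

A width-1 tree decomposition is:
Bags: B1 = {0, 4}  B2 = {3, 4}  B3 = {1, 3}  B4 = {1, 2}
Tree: B1–B2, B2–B3, B3–B4
The largest bag has 2 vertices, giving width 1; this decomposition certifies tw(G) ≤ 1. Any graph with an edge has treewidth ≥ 1, and G has the edge 0–4. The upper and lower bounds meet at 1, so that is the treewidth.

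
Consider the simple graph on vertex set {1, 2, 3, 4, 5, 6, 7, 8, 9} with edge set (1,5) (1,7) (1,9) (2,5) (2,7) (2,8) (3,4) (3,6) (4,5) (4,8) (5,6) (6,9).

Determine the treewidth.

A width-3 tree decomposition is:
Bags: B1 = {1, 2, 7, 8}  B2 = {1, 2, 5, 8}  B3 = {1, 4, 5, 8}  B4 = {1, 4, 5, 9}  B5 = {4, 5, 6, 9}  B6 = {3, 4, 6, 9}
Tree: B1–B2, B2–B3, B3–B4, B4–B5, B5–B6
The largest bag has 4 vertices, giving width 3; this decomposition certifies tw(G) ≤ 3. For the lower bound: the 4 vertex sets {2,7,8}, {1}, {5}, {3,4,6,9} are disjoint, each induces a connected subgraph, and every pair is joined by at least one edge of G. Contracting each set to a single vertex therefore yields K_{4} as a minor, and since treewidth is minor-monotone, tw(G) ≥ tw(K_{4}) = 3. Therefore the treewidth is 3.

3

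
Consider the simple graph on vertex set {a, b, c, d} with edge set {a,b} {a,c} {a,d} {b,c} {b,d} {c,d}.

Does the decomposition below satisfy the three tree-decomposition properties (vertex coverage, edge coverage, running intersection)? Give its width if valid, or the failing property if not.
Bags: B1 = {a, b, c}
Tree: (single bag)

A tree decomposition must satisfy three properties: every vertex lies in some bag; for every edge, both endpoints lie together in some bag; and for every vertex, the bags containing it form a connected subtree. Here vertex d appears in no bag, so the decomposition is invalid.

No — vertex d appears in no bag.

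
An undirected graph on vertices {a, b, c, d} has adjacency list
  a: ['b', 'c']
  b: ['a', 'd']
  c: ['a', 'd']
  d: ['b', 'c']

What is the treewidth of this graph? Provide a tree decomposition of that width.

The largest bag has 3 vertices, giving width 2; this decomposition certifies tw(G) ≤ 2. For the lower bound, G contains the cycle d–c–a–b–d, so G is not a forest; only forests have treewidth ≤ 1, hence tw(G) ≥ 2. Therefore the treewidth is 2.

Treewidth 2.
One such decomposition:
Bags: B1 = {a, c, d}  B2 = {a, b, d}
Tree: B1–B2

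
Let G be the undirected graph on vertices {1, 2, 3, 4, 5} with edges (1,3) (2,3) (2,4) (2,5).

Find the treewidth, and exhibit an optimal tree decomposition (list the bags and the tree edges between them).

Every bag has size at most 2, so the width is 2 − 1 = 1 and tw(G) ≤ 1. Since G has at least one edge (e.g. 5–2), it is not an edgeless graph, so tw(G) ≥ 1. Combining the bounds, tw(G) = 1.

Treewidth 1.
One such decomposition:
Bags: B1 = {2, 5}  B2 = {2, 3}  B3 = {1, 3}  B4 = {2, 4}
Tree: B1–B2, B2–B3, B2–B4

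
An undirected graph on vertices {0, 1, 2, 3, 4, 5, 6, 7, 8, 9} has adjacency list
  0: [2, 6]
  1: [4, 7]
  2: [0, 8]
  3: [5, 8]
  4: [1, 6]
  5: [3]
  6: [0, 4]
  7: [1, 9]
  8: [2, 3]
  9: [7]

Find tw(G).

A width-1 tree decomposition is:
Bags: B1 = {3, 5}  B2 = {3, 8}  B3 = {2, 8}  B4 = {0, 2}  B5 = {0, 6}  B6 = {4, 6}  B7 = {1, 4}  B8 = {1, 7}  B9 = {7, 9}
Tree: B1–B2, B2–B3, B3–B4, B4–B5, B5–B6, B6–B7, B7–B8, B8–B9
Every bag has size at most 2, so the width is 2 − 1 = 1 and tw(G) ≤ 1. G has an edge, so its treewidth is at least 1. The upper and lower bounds meet at 1, so that is the treewidth.

1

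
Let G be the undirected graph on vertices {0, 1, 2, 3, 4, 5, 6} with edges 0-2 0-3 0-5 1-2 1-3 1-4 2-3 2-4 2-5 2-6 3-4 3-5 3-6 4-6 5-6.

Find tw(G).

A width-3 tree decomposition is:
Bags: B1 = {2, 3, 4, 6}  B2 = {2, 3, 5, 6}  B3 = {0, 2, 3, 5}  B4 = {1, 2, 3, 4}
Tree: B1–B2, B2–B3, B1–B4
Every bag has size at most 4, so the width is 4 − 1 = 3 and tw(G) ≤ 3. On the other hand G contains the 4-clique {0, 2, 3, 5}. A clique must lie in a single bag of any decomposition, so no decomposition can have width below 3. Hence tw(G) = 3 exactly.

3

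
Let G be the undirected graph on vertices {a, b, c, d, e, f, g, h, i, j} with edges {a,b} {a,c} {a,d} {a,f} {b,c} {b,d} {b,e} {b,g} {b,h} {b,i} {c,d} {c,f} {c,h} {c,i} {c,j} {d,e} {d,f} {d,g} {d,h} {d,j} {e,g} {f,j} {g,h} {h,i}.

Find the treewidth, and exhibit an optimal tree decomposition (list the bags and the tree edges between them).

Treewidth 3.
Bags: B1 = {b, d, e, g}  B2 = {b, d, g, h}  B3 = {b, c, d, h}  B4 = {a, b, c, d}  B5 = {b, c, h, i}  B6 = {a, c, d, f}  B7 = {c, d, f, j}
Tree: B1–B2, B2–B3, B3–B4, B3–B5, B4–B6, B6–B7

Every bag has size at most 4, so the width is 4 − 1 = 3 and tw(G) ≤ 3. For the lower bound, the 4 vertices {c, d, f, j} are pairwise adjacent, and any tree decomposition puts a clique entirely inside one bag — forcing width ≥ 3. Combining the bounds, tw(G) = 3.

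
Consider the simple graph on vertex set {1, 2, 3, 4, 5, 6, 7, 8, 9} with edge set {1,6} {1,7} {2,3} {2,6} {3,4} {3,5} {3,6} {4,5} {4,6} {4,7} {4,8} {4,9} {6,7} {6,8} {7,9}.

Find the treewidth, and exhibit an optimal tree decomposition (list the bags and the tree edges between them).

Treewidth 2.
One optimal decomposition is:
Bags: B1 = {4, 6, 7}  B2 = {4, 6, 8}  B3 = {3, 4, 6}  B4 = {1, 6, 7}  B5 = {2, 3, 6}  B6 = {3, 4, 5}  B7 = {4, 7, 9}
Tree: B1–B2, B2–B3, B1–B4, B3–B5, B3–B6, B1–B7

Each bag holds 3 vertices, so the decomposition has width 2, which upper-bounds the treewidth. Conversely, {1, 6, 7} is a clique of size 3, and the vertices of any clique must share a bag in every tree decomposition; so some bag has ≥ 3 vertices and tw(G) ≥ 2. Hence tw(G) = 2 exactly.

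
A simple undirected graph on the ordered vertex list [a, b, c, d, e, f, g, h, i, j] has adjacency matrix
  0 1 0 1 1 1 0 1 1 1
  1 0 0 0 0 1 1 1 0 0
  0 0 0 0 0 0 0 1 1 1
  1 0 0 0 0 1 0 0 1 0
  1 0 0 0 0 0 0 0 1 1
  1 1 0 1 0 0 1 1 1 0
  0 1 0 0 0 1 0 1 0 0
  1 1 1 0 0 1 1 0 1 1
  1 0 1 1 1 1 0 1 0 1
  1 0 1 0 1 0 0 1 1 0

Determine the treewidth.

3

A width-3 tree decomposition is:
Bags: B1 = {a, b, f, h}  B2 = {a, f, h, i}  B3 = {b, f, g, h}  B4 = {a, h, i, j}  B5 = {c, h, i, j}  B6 = {a, d, f, i}  B7 = {a, e, i, j}
Tree: B1–B2, B1–B3, B2–B4, B4–B5, B2–B6, B4–B7
The largest bag has 4 vertices, giving width 3; this decomposition certifies tw(G) ≤ 3. For the lower bound, the 4 vertices {a, d, f, i} are pairwise adjacent, and any tree decomposition puts a clique entirely inside one bag — forcing width ≥ 3. The upper and lower bounds meet at 3, so that is the treewidth.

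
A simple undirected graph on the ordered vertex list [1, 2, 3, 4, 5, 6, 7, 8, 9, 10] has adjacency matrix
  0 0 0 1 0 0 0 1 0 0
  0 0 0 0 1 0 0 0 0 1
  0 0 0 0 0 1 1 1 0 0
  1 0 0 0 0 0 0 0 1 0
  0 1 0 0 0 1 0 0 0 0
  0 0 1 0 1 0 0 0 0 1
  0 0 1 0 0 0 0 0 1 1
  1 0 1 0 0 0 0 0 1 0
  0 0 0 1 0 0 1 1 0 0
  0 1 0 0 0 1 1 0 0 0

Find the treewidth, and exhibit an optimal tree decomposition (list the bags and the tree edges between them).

Treewidth 2.
One optimal decomposition is:
Bags: B1 = {1, 4, 8}  B2 = {4, 8, 9}  B3 = {3, 8, 9}  B4 = {3, 7, 9}  B5 = {3, 6, 7}  B6 = {6, 7, 10}  B7 = {5, 6, 10}  B8 = {2, 5, 10}
Tree: B1–B2, B2–B3, B3–B4, B4–B5, B5–B6, B6–B7, B7–B8

Every bag has size at most 3, so the width is 3 − 1 = 2 and tw(G) ≤ 2. For the lower bound, G contains the cycle 1–4–9–8–1, so G is not a forest; only forests have treewidth ≤ 1, hence tw(G) ≥ 2. Hence tw(G) = 2 exactly.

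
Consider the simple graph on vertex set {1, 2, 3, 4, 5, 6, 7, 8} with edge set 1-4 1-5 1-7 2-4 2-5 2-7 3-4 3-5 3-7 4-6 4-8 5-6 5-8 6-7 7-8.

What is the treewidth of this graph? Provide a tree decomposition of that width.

Treewidth 3.
Bags: B1 = {4, 5, 7, 8}  B2 = {3, 4, 5, 7}  B3 = {4, 5, 6, 7}  B4 = {1, 4, 5, 7}  B5 = {2, 4, 5, 7}
Tree: B1–B2, B2–B3, B3–B4, B4–B5

The largest bag has 4 vertices, giving width 3; this decomposition certifies tw(G) ≤ 3. For the lower bound: the 4 vertex sets {7,8}, {3,5}, {4}, {6} are disjoint, each induces a connected subgraph, and every pair is joined by at least one edge of G. Contracting each set to a single vertex therefore yields K_{4} as a minor, and since treewidth is minor-monotone, tw(G) ≥ tw(K_{4}) = 3. Combining the bounds, tw(G) = 3.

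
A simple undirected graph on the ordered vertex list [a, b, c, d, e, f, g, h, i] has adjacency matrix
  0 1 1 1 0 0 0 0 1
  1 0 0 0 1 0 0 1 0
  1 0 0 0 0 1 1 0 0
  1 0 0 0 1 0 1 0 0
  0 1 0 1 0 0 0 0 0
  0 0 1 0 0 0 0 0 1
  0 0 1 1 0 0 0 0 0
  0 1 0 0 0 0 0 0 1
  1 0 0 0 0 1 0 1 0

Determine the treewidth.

3

A width-3 tree decomposition is:
Bags: B1 = {c, d, f, g}  B2 = {a, c, d, f}  B3 = {a, d, f, i}  B4 = {a, d, e, i}  B5 = {a, b, e, i}  B6 = {b, e, h, i}
Tree: B1–B2, B2–B3, B3–B4, B4–B5, B5–B6
Each bag holds 4 vertices, so the decomposition has width 3, which upper-bounds the treewidth. For the lower bound: the 4 vertex sets {c,f,g}, {d}, {a}, {b,e,h,i} are disjoint, each induces a connected subgraph, and every pair is joined by at least one edge of G. Contracting each set to a single vertex therefore yields K_{4} as a minor, and since treewidth is minor-monotone, tw(G) ≥ tw(K_{4}) = 3. Therefore the treewidth is 3.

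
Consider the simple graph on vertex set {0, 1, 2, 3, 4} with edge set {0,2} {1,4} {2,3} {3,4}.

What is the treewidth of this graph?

1

A width-1 tree decomposition is:
Bags: B1 = {0, 2}  B2 = {2, 3}  B3 = {3, 4}  B4 = {1, 4}
Tree: B1–B2, B2–B3, B3–B4
Each bag holds 2 vertices, so the decomposition has width 1, which upper-bounds the treewidth. G has an edge, so its treewidth is at least 1. Hence tw(G) = 1 exactly.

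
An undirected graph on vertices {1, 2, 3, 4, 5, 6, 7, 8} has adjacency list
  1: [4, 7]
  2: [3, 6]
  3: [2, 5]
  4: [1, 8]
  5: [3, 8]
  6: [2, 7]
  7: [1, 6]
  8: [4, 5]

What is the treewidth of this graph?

2

A width-2 tree decomposition is:
Bags: B1 = {3, 5, 8}  B2 = {3, 4, 8}  B3 = {1, 3, 4}  B4 = {1, 3, 7}  B5 = {3, 6, 7}  B6 = {2, 3, 6}
Tree: B1–B2, B2–B3, B3–B4, B4–B5, B5–B6
The largest bag has 3 vertices, giving width 2; this decomposition certifies tw(G) ≤ 2. For the lower bound, G contains the cycle 3–5–8–4–1–7–6–2–3, so G is not a forest; only forests have treewidth ≤ 1, hence tw(G) ≥ 2. The upper and lower bounds meet at 2, so that is the treewidth.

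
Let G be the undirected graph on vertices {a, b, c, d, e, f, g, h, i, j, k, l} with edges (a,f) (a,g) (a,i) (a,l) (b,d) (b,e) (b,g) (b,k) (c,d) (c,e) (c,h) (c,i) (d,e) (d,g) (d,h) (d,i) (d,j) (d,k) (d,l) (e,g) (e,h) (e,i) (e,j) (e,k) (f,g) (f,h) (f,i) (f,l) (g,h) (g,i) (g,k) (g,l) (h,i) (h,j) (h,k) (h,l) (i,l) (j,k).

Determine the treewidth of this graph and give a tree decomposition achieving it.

Treewidth 4.
One such decomposition:
Bags: B1 = {d, g, h, i, l}  B2 = {f, g, h, i, l}  B3 = {d, e, g, h, i}  B4 = {d, e, g, h, k}  B5 = {c, d, e, h, i}  B6 = {d, e, h, j, k}  B7 = {b, d, e, g, k}  B8 = {a, f, g, i, l}
Tree: B1–B2, B1–B3, B3–B4, B3–B5, B4–B6, B4–B7, B2–B8

The largest bag has 5 vertices, giving width 4; this decomposition certifies tw(G) ≤ 4. Conversely, {d, e, g, h, k} is a clique of size 5, and the vertices of any clique must share a bag in every tree decomposition; so some bag has ≥ 5 vertices and tw(G) ≥ 4. The upper and lower bounds meet at 4, so that is the treewidth.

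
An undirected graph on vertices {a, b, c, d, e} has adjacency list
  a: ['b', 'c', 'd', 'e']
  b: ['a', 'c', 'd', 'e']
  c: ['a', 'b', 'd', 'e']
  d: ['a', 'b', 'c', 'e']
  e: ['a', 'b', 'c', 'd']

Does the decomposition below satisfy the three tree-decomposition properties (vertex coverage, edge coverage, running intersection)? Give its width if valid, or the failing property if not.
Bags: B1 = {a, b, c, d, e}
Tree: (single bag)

Yes; width 4.

Vertex coverage: the bags together contain {a, b, c, d, e}, the full vertex set. Edge coverage: each edge of G has both endpoints in at least one bag. Running intersection: for every vertex, the bags containing it form a connected subtree. All three properties hold, so this is a valid tree decomposition of width max|bag| − 1 = 4, and hence tw(G) ≤ 4.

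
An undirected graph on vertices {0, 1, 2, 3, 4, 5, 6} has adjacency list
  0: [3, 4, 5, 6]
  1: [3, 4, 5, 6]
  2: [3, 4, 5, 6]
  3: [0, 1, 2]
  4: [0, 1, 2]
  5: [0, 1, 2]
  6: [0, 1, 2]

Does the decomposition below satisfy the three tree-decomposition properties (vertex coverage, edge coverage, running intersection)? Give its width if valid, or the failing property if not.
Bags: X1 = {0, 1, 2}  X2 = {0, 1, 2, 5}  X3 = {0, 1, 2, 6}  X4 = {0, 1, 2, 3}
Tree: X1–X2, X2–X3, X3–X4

A tree decomposition must satisfy three properties: every vertex lies in some bag; for every edge, both endpoints lie together in some bag; and for every vertex, the bags containing it form a connected subtree. Here vertex 4 appears in no bag, so the decomposition is invalid.

No — vertex 4 appears in no bag.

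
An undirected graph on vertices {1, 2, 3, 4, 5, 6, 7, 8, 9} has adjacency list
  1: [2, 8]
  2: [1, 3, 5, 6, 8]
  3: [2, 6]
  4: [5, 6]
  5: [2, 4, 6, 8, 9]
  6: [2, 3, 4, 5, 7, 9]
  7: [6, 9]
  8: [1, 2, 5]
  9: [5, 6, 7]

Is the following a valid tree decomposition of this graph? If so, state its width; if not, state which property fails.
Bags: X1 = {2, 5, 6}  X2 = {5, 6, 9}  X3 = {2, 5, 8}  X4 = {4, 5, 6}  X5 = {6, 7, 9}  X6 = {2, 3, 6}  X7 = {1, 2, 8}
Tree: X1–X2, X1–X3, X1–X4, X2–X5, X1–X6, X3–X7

Vertex coverage: the bags together contain {1, 2, 3, 4, 5, 6, 7, 8, 9}, the full vertex set. Edge coverage: each edge of G has both endpoints in at least one bag. Running intersection: for every vertex, the bags containing it form a connected subtree. All three properties hold, so this is a valid tree decomposition of width max|bag| − 1 = 2, and hence tw(G) ≤ 2.

Yes; width 2.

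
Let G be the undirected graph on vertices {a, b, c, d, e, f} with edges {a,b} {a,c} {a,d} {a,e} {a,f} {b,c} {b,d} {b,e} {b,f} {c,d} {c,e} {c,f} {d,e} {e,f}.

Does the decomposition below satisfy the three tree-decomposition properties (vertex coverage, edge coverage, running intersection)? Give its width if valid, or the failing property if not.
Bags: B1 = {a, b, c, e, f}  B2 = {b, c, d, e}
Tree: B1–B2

A tree decomposition must satisfy three properties: every vertex lies in some bag; for every edge, both endpoints lie together in some bag; and for every vertex, the bags containing it form a connected subtree. Here edge (a,d) lies in no bag, so the decomposition is invalid.

No — edge (a,d) lies in no bag.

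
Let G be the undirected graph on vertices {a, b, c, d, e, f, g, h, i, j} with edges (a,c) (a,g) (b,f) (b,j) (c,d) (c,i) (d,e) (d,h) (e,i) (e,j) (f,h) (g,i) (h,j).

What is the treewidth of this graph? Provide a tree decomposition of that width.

Each bag holds 3 vertices, so the decomposition has width 2, which upper-bounds the treewidth. Since b–f–h–j–b is a cycle in G, G is not acyclic. Forests are exactly the graphs of treewidth ≤ 1, so tw(G) ≥ 2. Hence tw(G) = 2 exactly.

Treewidth 2.
One optimal decomposition is:
Bags: B1 = {b, f, j}  B2 = {f, h, j}  B3 = {e, h, j}  B4 = {d, e, h}  B5 = {d, e, i}  B6 = {c, d, i}  B7 = {c, g, i}  B8 = {a, c, g}
Tree: B1–B2, B2–B3, B3–B4, B4–B5, B5–B6, B6–B7, B7–B8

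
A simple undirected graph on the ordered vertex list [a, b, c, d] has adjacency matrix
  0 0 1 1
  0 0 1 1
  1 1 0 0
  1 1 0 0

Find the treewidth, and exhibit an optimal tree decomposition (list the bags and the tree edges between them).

Treewidth 2.
Bags: B1 = {a, b, c}  B2 = {a, b, d}
Tree: B1–B2

Each bag holds 3 vertices, so the decomposition has width 2, which upper-bounds the treewidth. Since b–c–a–d–b is a cycle in G, G is not acyclic. Forests are exactly the graphs of treewidth ≤ 1, so tw(G) ≥ 2. Hence tw(G) = 2 exactly.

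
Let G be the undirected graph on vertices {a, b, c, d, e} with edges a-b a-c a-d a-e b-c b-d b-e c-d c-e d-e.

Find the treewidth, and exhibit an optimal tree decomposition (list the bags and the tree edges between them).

Treewidth 4.
Bags: B1 = {a, b, c, d, e}
Tree: (single bag)

A single bag containing all 5 vertices is trivially a valid decomposition of width 4. On the other hand G contains the 5-clique {a, b, c, d, e}. A clique must lie in a single bag of any decomposition, so no decomposition can have width below 4. Hence tw(G) = 4 exactly.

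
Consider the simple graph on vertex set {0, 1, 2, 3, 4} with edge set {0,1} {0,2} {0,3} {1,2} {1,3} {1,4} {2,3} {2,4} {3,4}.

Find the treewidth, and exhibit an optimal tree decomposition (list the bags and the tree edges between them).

Treewidth 3.
Bags: B1 = {0, 1, 2, 3}  B2 = {1, 2, 3, 4}
Tree: B1–B2

Every bag has size at most 4, so the width is 4 − 1 = 3 and tw(G) ≤ 3. Conversely, {0, 1, 2, 3} is a clique of size 4, and the vertices of any clique must share a bag in every tree decomposition; so some bag has ≥ 4 vertices and tw(G) ≥ 3. The upper and lower bounds meet at 3, so that is the treewidth.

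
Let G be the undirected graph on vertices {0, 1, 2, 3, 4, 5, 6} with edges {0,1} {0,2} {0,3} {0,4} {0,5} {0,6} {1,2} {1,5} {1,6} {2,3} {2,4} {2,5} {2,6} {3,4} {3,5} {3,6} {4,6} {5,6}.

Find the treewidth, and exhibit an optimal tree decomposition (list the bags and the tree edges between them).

Each bag holds 5 vertices, so the decomposition has width 4, which upper-bounds the treewidth. On the other hand G contains the 5-clique {0, 1, 2, 5, 6}. A clique must lie in a single bag of any decomposition, so no decomposition can have width below 4. Hence tw(G) = 4 exactly.

Treewidth 4.
One optimal decomposition is:
Bags: B1 = {0, 2, 3, 5, 6}  B2 = {0, 1, 2, 5, 6}  B3 = {0, 2, 3, 4, 6}
Tree: B1–B2, B1–B3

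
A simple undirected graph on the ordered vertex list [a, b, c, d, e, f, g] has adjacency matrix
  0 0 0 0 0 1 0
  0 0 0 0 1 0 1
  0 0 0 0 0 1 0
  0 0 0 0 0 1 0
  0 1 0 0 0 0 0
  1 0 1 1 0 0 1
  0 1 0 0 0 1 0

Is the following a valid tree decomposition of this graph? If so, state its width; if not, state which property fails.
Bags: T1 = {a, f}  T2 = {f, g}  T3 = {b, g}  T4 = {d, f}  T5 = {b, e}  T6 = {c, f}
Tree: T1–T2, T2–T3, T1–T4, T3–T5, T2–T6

Checking the three conditions: (i) the bags cover all of {a, b, c, d, e, f, g}; (ii) for each edge, some bag contains both endpoints; (iii) the bags containing any fixed vertex form a subtree. All hold, so the decomposition is valid with width 2 − 1 = 1.

Yes; width 1.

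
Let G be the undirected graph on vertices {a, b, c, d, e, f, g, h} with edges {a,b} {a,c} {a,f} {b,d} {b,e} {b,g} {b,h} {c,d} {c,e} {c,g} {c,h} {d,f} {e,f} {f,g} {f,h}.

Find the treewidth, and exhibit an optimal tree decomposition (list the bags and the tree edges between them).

Treewidth 3.
One such decomposition:
Bags: B1 = {b, c, f, g}  B2 = {b, c, d, f}  B3 = {b, c, e, f}  B4 = {a, b, c, f}  B5 = {b, c, f, h}
Tree: B1–B2, B2–B3, B3–B4, B4–B5

The largest bag has 4 vertices, giving width 3; this decomposition certifies tw(G) ≤ 3. For the lower bound: the 4 vertex sets {c,g}, {b,d}, {f}, {e} are disjoint, each induces a connected subgraph, and every pair is joined by at least one edge of G. Contracting each set to a single vertex therefore yields K_{4} as a minor, and since treewidth is minor-monotone, tw(G) ≥ tw(K_{4}) = 3. Hence tw(G) = 3 exactly.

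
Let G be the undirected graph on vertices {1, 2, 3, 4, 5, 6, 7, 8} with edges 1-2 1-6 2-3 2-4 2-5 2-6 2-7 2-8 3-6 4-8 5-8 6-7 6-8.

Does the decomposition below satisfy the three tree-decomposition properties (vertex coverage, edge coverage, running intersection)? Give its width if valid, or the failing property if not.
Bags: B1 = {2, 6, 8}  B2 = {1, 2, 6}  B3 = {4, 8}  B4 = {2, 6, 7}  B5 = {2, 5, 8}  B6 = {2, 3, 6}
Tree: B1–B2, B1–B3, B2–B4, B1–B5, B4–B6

A tree decomposition must satisfy three properties: every vertex lies in some bag; for every edge, both endpoints lie together in some bag; and for every vertex, the bags containing it form a connected subtree. Here edge (2,4) lies in no bag, so the decomposition is invalid.

No — edge (2,4) lies in no bag.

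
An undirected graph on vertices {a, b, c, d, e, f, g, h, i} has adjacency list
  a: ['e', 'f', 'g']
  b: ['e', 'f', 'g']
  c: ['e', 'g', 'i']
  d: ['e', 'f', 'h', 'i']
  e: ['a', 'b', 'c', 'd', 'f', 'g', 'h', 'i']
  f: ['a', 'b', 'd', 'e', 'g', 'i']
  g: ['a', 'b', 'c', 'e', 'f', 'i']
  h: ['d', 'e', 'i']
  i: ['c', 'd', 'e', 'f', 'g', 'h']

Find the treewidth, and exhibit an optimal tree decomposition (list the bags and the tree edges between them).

The largest bag has 4 vertices, giving width 3; this decomposition certifies tw(G) ≤ 3. Conversely, {d, e, h, i} is a clique of size 4, and the vertices of any clique must share a bag in every tree decomposition; so some bag has ≥ 4 vertices and tw(G) ≥ 3. Therefore the treewidth is 3.

Treewidth 3.
One optimal decomposition is:
Bags: B1 = {e, f, g, i}  B2 = {d, e, f, i}  B3 = {c, e, g, i}  B4 = {d, e, h, i}  B5 = {b, e, f, g}  B6 = {a, e, f, g}
Tree: B1–B2, B1–B3, B2–B4, B1–B5, B5–B6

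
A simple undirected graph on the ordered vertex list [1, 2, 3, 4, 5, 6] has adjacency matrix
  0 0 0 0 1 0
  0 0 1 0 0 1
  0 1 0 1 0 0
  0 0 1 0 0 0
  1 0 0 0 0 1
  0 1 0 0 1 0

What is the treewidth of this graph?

A width-1 tree decomposition is:
Bags: B1 = {1, 5}  B2 = {5, 6}  B3 = {2, 6}  B4 = {2, 3}  B5 = {3, 4}
Tree: B1–B2, B2–B3, B3–B4, B4–B5
Every bag has size at most 2, so the width is 2 − 1 = 1 and tw(G) ≤ 1. Since G has at least one edge (e.g. 1–5), it is not an edgeless graph, so tw(G) ≥ 1. Therefore the treewidth is 1.

1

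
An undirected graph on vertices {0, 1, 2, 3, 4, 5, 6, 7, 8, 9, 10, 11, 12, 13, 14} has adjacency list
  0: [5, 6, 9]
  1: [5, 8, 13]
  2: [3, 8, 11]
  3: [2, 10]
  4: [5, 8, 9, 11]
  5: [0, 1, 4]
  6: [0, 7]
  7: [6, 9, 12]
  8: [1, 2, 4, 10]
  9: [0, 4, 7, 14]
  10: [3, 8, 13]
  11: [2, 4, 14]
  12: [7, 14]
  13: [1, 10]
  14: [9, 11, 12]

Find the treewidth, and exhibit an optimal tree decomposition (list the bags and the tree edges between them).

Treewidth 3.
One such decomposition:
Bags: B1 = {0, 6, 7, 12}  B2 = {0, 7, 9, 12}  B3 = {0, 9, 12, 14}  B4 = {0, 5, 9, 14}  B5 = {4, 5, 9, 14}  B6 = {4, 5, 11, 14}  B7 = {1, 4, 5, 11}  B8 = {1, 4, 8, 11}  B9 = {1, 2, 8, 11}  B10 = {1, 2, 8, 13}  B11 = {2, 8, 10, 13}  B12 = {2, 3, 10, 13}
Tree: B1–B2, B2–B3, B3–B4, B4–B5, B5–B6, B6–B7, B7–B8, B8–B9, B9–B10, B10–B11, B11–B12

Every bag has size at most 4, so the width is 4 − 1 = 3 and tw(G) ≤ 3. For the lower bound: the 4 vertex sets {6,7,12}, {0}, {9}, {4,5,11,14} are disjoint, each induces a connected subgraph, and every pair is joined by at least one edge of G. Contracting each set to a single vertex therefore yields K_{4} as a minor, and since treewidth is minor-monotone, tw(G) ≥ tw(K_{4}) = 3. Therefore the treewidth is 3.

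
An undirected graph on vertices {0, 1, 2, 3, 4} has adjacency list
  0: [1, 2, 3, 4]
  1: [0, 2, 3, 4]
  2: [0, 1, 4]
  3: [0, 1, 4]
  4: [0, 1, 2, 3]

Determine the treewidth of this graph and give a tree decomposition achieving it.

The largest bag has 4 vertices, giving width 3; this decomposition certifies tw(G) ≤ 3. For the lower bound, the 4 vertices {0, 1, 2, 4} are pairwise adjacent, and any tree decomposition puts a clique entirely inside one bag — forcing width ≥ 3. Hence tw(G) = 3 exactly.

Treewidth 3.
One optimal decomposition is:
Bags: B1 = {0, 1, 3, 4}  B2 = {0, 1, 2, 4}
Tree: B1–B2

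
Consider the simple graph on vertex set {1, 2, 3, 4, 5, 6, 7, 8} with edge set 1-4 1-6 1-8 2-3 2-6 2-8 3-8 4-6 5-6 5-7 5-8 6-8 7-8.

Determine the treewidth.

2

A width-2 tree decomposition is:
Bags: B1 = {5, 6, 8}  B2 = {1, 6, 8}  B3 = {2, 6, 8}  B4 = {5, 7, 8}  B5 = {1, 4, 6}  B6 = {2, 3, 8}
Tree: B1–B2, B2–B3, B1–B4, B2–B5, B3–B6
Every bag has size at most 3, so the width is 3 − 1 = 2 and tw(G) ≤ 2. Conversely, {2, 3, 8} is a clique of size 3, and the vertices of any clique must share a bag in every tree decomposition; so some bag has ≥ 3 vertices and tw(G) ≥ 2. Hence tw(G) = 2 exactly.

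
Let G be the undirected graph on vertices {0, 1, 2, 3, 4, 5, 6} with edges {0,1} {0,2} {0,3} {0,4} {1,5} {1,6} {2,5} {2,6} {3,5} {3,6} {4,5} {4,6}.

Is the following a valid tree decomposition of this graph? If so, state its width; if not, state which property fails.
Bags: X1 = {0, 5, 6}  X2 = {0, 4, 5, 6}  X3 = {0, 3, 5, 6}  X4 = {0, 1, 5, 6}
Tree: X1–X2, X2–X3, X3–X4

A tree decomposition must satisfy three properties: every vertex lies in some bag; for every edge, both endpoints lie together in some bag; and for every vertex, the bags containing it form a connected subtree. Here vertex 2 appears in no bag, so the decomposition is invalid.

No — vertex 2 appears in no bag.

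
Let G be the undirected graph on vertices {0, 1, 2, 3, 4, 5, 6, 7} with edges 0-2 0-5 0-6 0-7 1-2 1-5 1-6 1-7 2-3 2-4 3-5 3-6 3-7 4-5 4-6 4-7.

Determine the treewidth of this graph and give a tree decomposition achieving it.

Treewidth 4.
Bags: B1 = {0, 2, 5, 6, 7}  B2 = {1, 2, 5, 6, 7}  B3 = {2, 4, 5, 6, 7}  B4 = {2, 3, 5, 6, 7}
Tree: B1–B2, B2–B3, B3–B4

Each bag holds 5 vertices, so the decomposition has width 4, which upper-bounds the treewidth. For the lower bound: the 5 vertex sets {0,5}, {1,6}, {2,4}, {7}, {3} are disjoint, each induces a connected subgraph, and every pair is joined by at least one edge of G. Contracting each set to a single vertex therefore yields K_{5} as a minor, and since treewidth is minor-monotone, tw(G) ≥ tw(K_{5}) = 4. Therefore the treewidth is 4.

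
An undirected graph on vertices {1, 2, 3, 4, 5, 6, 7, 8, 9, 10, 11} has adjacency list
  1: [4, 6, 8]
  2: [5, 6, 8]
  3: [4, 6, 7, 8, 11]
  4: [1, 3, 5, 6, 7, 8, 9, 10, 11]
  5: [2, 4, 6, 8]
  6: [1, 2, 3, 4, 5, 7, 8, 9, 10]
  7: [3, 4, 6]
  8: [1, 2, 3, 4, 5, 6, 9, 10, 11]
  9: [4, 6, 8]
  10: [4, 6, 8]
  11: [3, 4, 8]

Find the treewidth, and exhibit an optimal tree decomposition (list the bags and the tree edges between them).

Treewidth 3.
Bags: B1 = {3, 4, 6, 8}  B2 = {4, 6, 8, 10}  B3 = {4, 5, 6, 8}  B4 = {2, 5, 6, 8}  B5 = {4, 6, 8, 9}  B6 = {3, 4, 8, 11}  B7 = {3, 4, 6, 7}  B8 = {1, 4, 6, 8}
Tree: B1–B2, B2–B3, B3–B4, B2–B5, B1–B6, B1–B7, B1–B8

Each bag holds 4 vertices, so the decomposition has width 3, which upper-bounds the treewidth. Conversely, {2, 5, 6, 8} is a clique of size 4, and the vertices of any clique must share a bag in every tree decomposition; so some bag has ≥ 4 vertices and tw(G) ≥ 3. The upper and lower bounds meet at 3, so that is the treewidth.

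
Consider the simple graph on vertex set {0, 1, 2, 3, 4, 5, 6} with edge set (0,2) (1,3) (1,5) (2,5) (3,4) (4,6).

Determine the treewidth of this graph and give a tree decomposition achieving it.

Each bag holds 2 vertices, so the decomposition has width 1, which upper-bounds the treewidth. Since G has at least one edge (e.g. 6–4), it is not an edgeless graph, so tw(G) ≥ 1. Hence tw(G) = 1 exactly.

Treewidth 1.
One optimal decomposition is:
Bags: B1 = {4, 6}  B2 = {3, 4}  B3 = {1, 3}  B4 = {1, 5}  B5 = {2, 5}  B6 = {0, 2}
Tree: B1–B2, B2–B3, B3–B4, B4–B5, B5–B6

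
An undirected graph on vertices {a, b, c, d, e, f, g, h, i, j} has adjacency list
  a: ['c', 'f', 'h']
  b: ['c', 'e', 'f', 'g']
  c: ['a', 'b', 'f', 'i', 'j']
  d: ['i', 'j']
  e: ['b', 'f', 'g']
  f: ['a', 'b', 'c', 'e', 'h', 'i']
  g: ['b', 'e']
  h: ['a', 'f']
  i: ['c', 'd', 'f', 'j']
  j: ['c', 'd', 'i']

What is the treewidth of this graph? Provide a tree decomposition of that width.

Every bag has size at most 3, so the width is 3 − 1 = 2 and tw(G) ≤ 2. For the lower bound, the 3 vertices {d, i, j} are pairwise adjacent, and any tree decomposition puts a clique entirely inside one bag — forcing width ≥ 2. Hence tw(G) = 2 exactly.

Treewidth 2.
Bags: B1 = {b, e, f}  B2 = {b, c, f}  B3 = {a, c, f}  B4 = {c, f, i}  B5 = {c, i, j}  B6 = {a, f, h}  B7 = {b, e, g}  B8 = {d, i, j}
Tree: B1–B2, B2–B3, B3–B4, B4–B5, B3–B6, B1–B7, B5–B8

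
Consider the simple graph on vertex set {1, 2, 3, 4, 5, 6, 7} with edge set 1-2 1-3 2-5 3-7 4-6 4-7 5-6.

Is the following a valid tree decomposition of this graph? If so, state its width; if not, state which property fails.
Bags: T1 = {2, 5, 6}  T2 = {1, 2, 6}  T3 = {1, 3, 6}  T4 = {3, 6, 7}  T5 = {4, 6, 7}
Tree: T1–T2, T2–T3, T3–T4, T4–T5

Vertex coverage: the bags together contain {1, 2, 3, 4, 5, 6, 7}, the full vertex set. Edge coverage: each edge of G has both endpoints in at least one bag. Running intersection: for every vertex, the bags containing it form a connected subtree. All three properties hold, so this is a valid tree decomposition of width max|bag| − 1 = 2, and hence tw(G) ≤ 2.

Yes; width 2.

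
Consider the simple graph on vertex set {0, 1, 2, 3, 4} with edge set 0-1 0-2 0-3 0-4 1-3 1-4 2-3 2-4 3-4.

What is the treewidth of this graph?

3

A width-3 tree decomposition is:
Bags: B1 = {0, 1, 3, 4}  B2 = {0, 2, 3, 4}
Tree: B1–B2
The largest bag has 4 vertices, giving width 3; this decomposition certifies tw(G) ≤ 3. For the lower bound, the 4 vertices {0, 1, 3, 4} are pairwise adjacent, and any tree decomposition puts a clique entirely inside one bag — forcing width ≥ 3. Hence tw(G) = 3 exactly.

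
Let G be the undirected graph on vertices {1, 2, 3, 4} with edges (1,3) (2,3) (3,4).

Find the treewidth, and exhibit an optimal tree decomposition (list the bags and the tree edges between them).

Treewidth 1.
One optimal decomposition is:
Bags: B1 = {1, 3}  B2 = {3, 4}  B3 = {2, 3}
Tree: B1–B2, B1–B3

Every bag has size at most 2, so the width is 2 − 1 = 1 and tw(G) ≤ 1. G has an edge, so its treewidth is at least 1. Hence tw(G) = 1 exactly.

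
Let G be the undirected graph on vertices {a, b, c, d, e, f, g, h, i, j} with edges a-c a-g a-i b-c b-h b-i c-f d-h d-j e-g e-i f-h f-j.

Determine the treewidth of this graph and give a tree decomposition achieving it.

Treewidth 2.
One such decomposition:
Bags: B1 = {d, h, j}  B2 = {f, h, j}  B3 = {b, f, h}  B4 = {b, c, f}  B5 = {b, c, i}  B6 = {a, c, i}  B7 = {a, e, i}  B8 = {a, e, g}
Tree: B1–B2, B2–B3, B3–B4, B4–B5, B5–B6, B6–B7, B7–B8

Every bag has size at most 3, so the width is 3 − 1 = 2 and tw(G) ≤ 2. Since d–j–f–h–d is a cycle in G, G is not acyclic. Forests are exactly the graphs of treewidth ≤ 1, so tw(G) ≥ 2. Hence tw(G) = 2 exactly.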